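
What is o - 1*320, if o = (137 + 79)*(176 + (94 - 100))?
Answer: 36400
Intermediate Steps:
o = 36720 (o = 216*(176 - 6) = 216*170 = 36720)
o - 1*320 = 36720 - 1*320 = 36720 - 320 = 36400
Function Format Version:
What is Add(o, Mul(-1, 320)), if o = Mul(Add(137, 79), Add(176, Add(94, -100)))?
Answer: 36400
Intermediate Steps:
o = 36720 (o = Mul(216, Add(176, -6)) = Mul(216, 170) = 36720)
Add(o, Mul(-1, 320)) = Add(36720, Mul(-1, 320)) = Add(36720, -320) = 36400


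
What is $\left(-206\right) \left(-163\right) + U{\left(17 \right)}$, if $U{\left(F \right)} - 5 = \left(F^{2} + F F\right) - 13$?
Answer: $34148$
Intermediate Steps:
$U{\left(F \right)} = -8 + 2 F^{2}$ ($U{\left(F \right)} = 5 - \left(13 - F^{2} - F F\right) = 5 + \left(\left(F^{2} + F^{2}\right) - 13\right) = 5 + \left(2 F^{2} - 13\right) = 5 + \left(-13 + 2 F^{2}\right) = -8 + 2 F^{2}$)
$\left(-206\right) \left(-163\right) + U{\left(17 \right)} = \left(-206\right) \left(-163\right) - \left(8 - 2 \cdot 17^{2}\right) = 33578 + \left(-8 + 2 \cdot 289\right) = 33578 + \left(-8 + 578\right) = 33578 + 570 = 34148$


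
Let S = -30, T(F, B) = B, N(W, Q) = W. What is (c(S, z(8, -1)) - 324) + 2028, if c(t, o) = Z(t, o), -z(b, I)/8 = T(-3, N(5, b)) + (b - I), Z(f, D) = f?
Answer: 1674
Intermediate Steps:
z(b, I) = -40 - 8*b + 8*I (z(b, I) = -8*(5 + (b - I)) = -8*(5 + b - I) = -40 - 8*b + 8*I)
c(t, o) = t
(c(S, z(8, -1)) - 324) + 2028 = (-30 - 324) + 2028 = -354 + 2028 = 1674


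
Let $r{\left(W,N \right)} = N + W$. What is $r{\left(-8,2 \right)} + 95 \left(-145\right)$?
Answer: $-13781$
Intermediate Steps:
$r{\left(-8,2 \right)} + 95 \left(-145\right) = \left(2 - 8\right) + 95 \left(-145\right) = -6 - 13775 = -13781$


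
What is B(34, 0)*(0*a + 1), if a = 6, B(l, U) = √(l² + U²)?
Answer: 34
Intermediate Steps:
B(l, U) = √(U² + l²)
B(34, 0)*(0*a + 1) = √(0² + 34²)*(0*6 + 1) = √(0 + 1156)*(0 + 1) = √1156*1 = 34*1 = 34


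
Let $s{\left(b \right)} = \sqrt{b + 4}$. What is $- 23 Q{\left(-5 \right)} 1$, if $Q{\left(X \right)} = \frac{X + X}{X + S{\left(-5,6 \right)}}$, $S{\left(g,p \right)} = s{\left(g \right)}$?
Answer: $- \frac{575}{13} - \frac{115 i}{13} \approx -44.231 - 8.8462 i$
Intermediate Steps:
$s{\left(b \right)} = \sqrt{4 + b}$
$S{\left(g,p \right)} = \sqrt{4 + g}$
$Q{\left(X \right)} = \frac{2 X}{i + X}$ ($Q{\left(X \right)} = \frac{X + X}{X + \sqrt{4 - 5}} = \frac{2 X}{X + \sqrt{-1}} = \frac{2 X}{X + i} = \frac{2 X}{i + X}$)
$- 23 Q{\left(-5 \right)} 1 = - 23 \cdot 2 \left(-5\right) \frac{1}{i - 5} \cdot 1 = - 23 \cdot 2 \left(-5\right) \frac{1}{-5 + i} 1 = - 23 \cdot 2 \left(-5\right) \frac{-5 - i}{26} \cdot 1 = - 23 \left(\frac{25}{13} + \frac{5 i}{13}\right) 1 = \left(- \frac{575}{13} - \frac{115 i}{13}\right) 1 = - \frac{575}{13} - \frac{115 i}{13}$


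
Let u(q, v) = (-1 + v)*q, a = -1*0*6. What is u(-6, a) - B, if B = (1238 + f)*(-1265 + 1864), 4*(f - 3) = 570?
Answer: -1657421/2 ≈ -8.2871e+5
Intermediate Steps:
f = 291/2 (f = 3 + (¼)*570 = 3 + 285/2 = 291/2 ≈ 145.50)
a = 0 (a = 0*6 = 0)
u(q, v) = q*(-1 + v)
B = 1657433/2 (B = (1238 + 291/2)*(-1265 + 1864) = (2767/2)*599 = 1657433/2 ≈ 8.2872e+5)
u(-6, a) - B = -6*(-1 + 0) - 1*1657433/2 = -6*(-1) - 1657433/2 = 6 - 1657433/2 = -1657421/2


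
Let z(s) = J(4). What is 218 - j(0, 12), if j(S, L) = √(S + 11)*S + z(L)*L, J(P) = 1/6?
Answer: 216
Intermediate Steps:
J(P) = ⅙
z(s) = ⅙
j(S, L) = L/6 + S*√(11 + S) (j(S, L) = √(S + 11)*S + L/6 = √(11 + S)*S + L/6 = S*√(11 + S) + L/6 = L/6 + S*√(11 + S))
218 - j(0, 12) = 218 - ((⅙)*12 + 0*√(11 + 0)) = 218 - (2 + 0*√11) = 218 - (2 + 0) = 218 - 1*2 = 218 - 2 = 216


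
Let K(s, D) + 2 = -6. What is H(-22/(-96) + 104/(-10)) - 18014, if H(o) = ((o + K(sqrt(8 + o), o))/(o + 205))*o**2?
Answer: -48543422593241/2693318400 ≈ -18024.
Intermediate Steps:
K(s, D) = -8 (K(s, D) = -2 - 6 = -8)
H(o) = o**2*(-8 + o)/(205 + o) (H(o) = ((o - 8)/(o + 205))*o**2 = ((-8 + o)/(205 + o))*o**2 = o**2*(-8 + o)/(205 + o))
H(-22/(-96) + 104/(-10)) - 18014 = (-22/(-96) + 104/(-10))**2*(-8 + (-22/(-96) + 104/(-10)))/(205 + (-22/(-96) + 104/(-10))) - 18014 = (-22*(-1/96) + 104*(-1/10))**2*(-8 + (-22*(-1/96) + 104*(-1/10)))/(205 + (-22*(-1/96) + 104*(-1/10))) - 18014 = (11/48 - 52/5)**2*(-8 + (11/48 - 52/5))/(205 + (11/48 - 52/5)) - 18014 = (-2441/240)**2*(-8 - 2441/240)/(205 - 2441/240) - 18014 = (5958481/57600)*(-4361/240)/(46759/240) - 18014 = (5958481/57600)*(240/46759)*(-4361/240) - 18014 = -25984935641/2693318400 - 18014 = -48543422593241/2693318400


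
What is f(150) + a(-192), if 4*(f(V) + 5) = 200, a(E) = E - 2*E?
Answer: 237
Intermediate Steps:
a(E) = -E
f(V) = 45 (f(V) = -5 + (¼)*200 = -5 + 50 = 45)
f(150) + a(-192) = 45 - 1*(-192) = 45 + 192 = 237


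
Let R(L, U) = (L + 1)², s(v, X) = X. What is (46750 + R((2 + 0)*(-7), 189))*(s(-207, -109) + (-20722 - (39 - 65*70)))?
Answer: -765718080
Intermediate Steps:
R(L, U) = (1 + L)²
(46750 + R((2 + 0)*(-7), 189))*(s(-207, -109) + (-20722 - (39 - 65*70))) = (46750 + (1 + (2 + 0)*(-7))²)*(-109 + (-20722 - (39 - 65*70))) = (46750 + (1 + 2*(-7))²)*(-109 + (-20722 - (39 - 4550))) = (46750 + (1 - 14)²)*(-109 + (-20722 - 1*(-4511))) = (46750 + (-13)²)*(-109 + (-20722 + 4511)) = (46750 + 169)*(-109 - 16211) = 46919*(-16320) = -765718080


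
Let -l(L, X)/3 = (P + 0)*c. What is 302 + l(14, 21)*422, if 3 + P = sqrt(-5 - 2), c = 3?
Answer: 11696 - 3798*I*sqrt(7) ≈ 11696.0 - 10049.0*I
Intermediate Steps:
P = -3 + I*sqrt(7) (P = -3 + sqrt(-5 - 2) = -3 + sqrt(-7) = -3 + I*sqrt(7) ≈ -3.0 + 2.6458*I)
l(L, X) = 27 - 9*I*sqrt(7) (l(L, X) = -3*((-3 + I*sqrt(7)) + 0)*3 = -3*(-3 + I*sqrt(7))*3 = -3*(-9 + 3*I*sqrt(7)) = 27 - 9*I*sqrt(7))
302 + l(14, 21)*422 = 302 + (27 - 9*I*sqrt(7))*422 = 302 + (11394 - 3798*I*sqrt(7)) = 11696 - 3798*I*sqrt(7)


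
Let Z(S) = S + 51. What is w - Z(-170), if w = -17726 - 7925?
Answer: -25532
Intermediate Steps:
Z(S) = 51 + S
w = -25651
w - Z(-170) = -25651 - (51 - 170) = -25651 - 1*(-119) = -25651 + 119 = -25532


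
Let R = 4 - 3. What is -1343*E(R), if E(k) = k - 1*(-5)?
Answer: -8058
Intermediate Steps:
R = 1
E(k) = 5 + k (E(k) = k + 5 = 5 + k)
-1343*E(R) = -1343*(5 + 1) = -1343*6 = -8058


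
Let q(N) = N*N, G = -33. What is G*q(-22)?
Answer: -15972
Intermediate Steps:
q(N) = N²
G*q(-22) = -33*(-22)² = -33*484 = -15972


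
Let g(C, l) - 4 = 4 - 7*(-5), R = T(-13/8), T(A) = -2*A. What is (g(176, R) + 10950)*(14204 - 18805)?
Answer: -50578793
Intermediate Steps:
R = 13/4 (R = -(-26)/8 = -2*(-13/8) = 13/4 ≈ 3.2500)
g(C, l) = 43 (g(C, l) = 4 + (4 - 7*(-5)) = 4 + (4 + 35) = 4 + 39 = 43)
(g(176, R) + 10950)*(14204 - 18805) = (43 + 10950)*(14204 - 18805) = 10993*(-4601) = -50578793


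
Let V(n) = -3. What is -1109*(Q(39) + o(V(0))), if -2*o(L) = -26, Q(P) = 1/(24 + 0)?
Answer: -347117/24 ≈ -14463.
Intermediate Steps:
Q(P) = 1/24
o(L) = 13 (o(L) = -½*(-26) = 13)
-1109*(Q(39) + o(V(0))) = -1109*(1/24 + 13) = -1109*313/24 = -347117/24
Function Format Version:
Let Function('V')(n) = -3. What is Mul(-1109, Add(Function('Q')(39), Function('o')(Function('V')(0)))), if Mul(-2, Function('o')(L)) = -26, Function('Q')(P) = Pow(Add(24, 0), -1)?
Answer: Rational(-347117, 24) ≈ -14463.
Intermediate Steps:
Function('Q')(P) = Rational(1, 24) (Function('Q')(P) = Pow(24, -1) = Rational(1, 24))
Function('o')(L) = 13 (Function('o')(L) = Mul(Rational(-1, 2), -26) = 13)
Mul(-1109, Add(Function('Q')(39), Function('o')(Function('V')(0)))) = Mul(-1109, Add(Rational(1, 24), 13)) = Mul(-1109, Rational(313, 24)) = Rational(-347117, 24)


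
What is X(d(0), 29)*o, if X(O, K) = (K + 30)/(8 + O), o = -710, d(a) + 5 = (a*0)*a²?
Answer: -41890/3 ≈ -13963.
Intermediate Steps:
d(a) = -5 (d(a) = -5 + (a*0)*a² = -5 + 0*a² = -5 + 0 = -5)
X(O, K) = (30 + K)/(8 + O)
X(d(0), 29)*o = ((30 + 29)/(8 - 5))*(-710) = (59/3)*(-710) = -41890/3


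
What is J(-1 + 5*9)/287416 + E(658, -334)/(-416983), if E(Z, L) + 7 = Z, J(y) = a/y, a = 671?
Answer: -103285043/68484334816 ≈ -0.0015082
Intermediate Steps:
J(y) = 671/y
E(Z, L) = -7 + Z
J(-1 + 5*9)/287416 + E(658, -334)/(-416983) = (671/(-1 + 5*9))/287416 + (-7 + 658)/(-416983) = (671/(-1 + 45))*(1/287416) + 651*(-1/416983) = (671/44)*(1/287416) - 93/59569 = (671*(1/44))*(1/287416) - 93/59569 = (61/4)*(1/287416) - 93/59569 = 61/1149664 - 93/59569 = -103285043/68484334816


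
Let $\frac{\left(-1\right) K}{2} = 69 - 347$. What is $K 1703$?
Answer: $946868$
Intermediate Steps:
$K = 556$ ($K = - 2 \left(69 - 347\right) = \left(-2\right) \left(-278\right) = 556$)
$K 1703 = 556 \cdot 1703 = 946868$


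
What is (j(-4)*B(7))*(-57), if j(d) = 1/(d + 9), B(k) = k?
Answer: -399/5 ≈ -79.800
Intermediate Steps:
j(d) = 1/(9 + d)
(j(-4)*B(7))*(-57) = (7/(9 - 4))*(-57) = (7/5)*(-57) = -399/5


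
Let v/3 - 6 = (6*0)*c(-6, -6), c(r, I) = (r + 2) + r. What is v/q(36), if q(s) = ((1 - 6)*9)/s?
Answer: -72/5 ≈ -14.400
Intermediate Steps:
c(r, I) = 2 + 2*r (c(r, I) = (2 + r) + r = 2 + 2*r)
q(s) = -45/s (q(s) = (-5*9)/s = -45/s)
v = 18 (v = 18 + 3*((6*0)*(2 + 2*(-6))) = 18 + 3*(0*(2 - 12)) = 18 + 3*(0*(-10)) = 18 + 3*0 = 18 + 0 = 18)
v/q(36) = 18/((-45/36)) = 18/((-45*1/36)) = 18/(-5/4) = 18*(-⅘) = -72/5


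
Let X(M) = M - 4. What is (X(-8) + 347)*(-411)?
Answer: -137685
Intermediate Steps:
X(M) = -4 + M
(X(-8) + 347)*(-411) = ((-4 - 8) + 347)*(-411) = (-12 + 347)*(-411) = 335*(-411) = -137685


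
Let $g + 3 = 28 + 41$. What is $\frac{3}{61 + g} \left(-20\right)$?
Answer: $- \frac{60}{127} \approx -0.47244$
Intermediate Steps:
$g = 66$ ($g = -3 + \left(28 + 41\right) = -3 + 69 = 66$)
$\frac{3}{61 + g} \left(-20\right) = \frac{3}{61 + 66} \left(-20\right) = \frac{3}{127} \left(-20\right) = - \frac{60}{127}$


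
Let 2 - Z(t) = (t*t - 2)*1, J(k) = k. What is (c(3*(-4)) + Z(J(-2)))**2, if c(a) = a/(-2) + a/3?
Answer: 4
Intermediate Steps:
c(a) = -a/6 (c(a) = a*(-1/2) + a*(1/3) = -a/2 + a/3 = -a/6)
Z(t) = 4 - t**2 (Z(t) = 2 - (t*t - 2) = 2 - (t**2 - 2) = 2 - (-2 + t**2) = 2 + (2 - t**2) = 4 - t**2)
(c(3*(-4)) + Z(J(-2)))**2 = (-(-4)/2 + (4 - 1*(-2)**2))**2 = (-1/6*(-12) + (4 - 1*4))**2 = (2 + (4 - 4))**2 = (2 + 0)**2 = 2**2 = 4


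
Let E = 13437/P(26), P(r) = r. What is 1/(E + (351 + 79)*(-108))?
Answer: -26/1194003 ≈ -2.1775e-5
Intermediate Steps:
E = 13437/26 ≈ 516.81
1/(E + (351 + 79)*(-108)) = 1/(13437/26 + (351 + 79)*(-108)) = 1/(13437/26 + 430*(-108)) = 1/(13437/26 - 46440) = 1/(-1194003/26) = -26/1194003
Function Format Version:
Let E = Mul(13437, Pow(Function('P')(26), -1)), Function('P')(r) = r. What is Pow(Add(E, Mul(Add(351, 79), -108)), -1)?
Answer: Rational(-26, 1194003) ≈ -2.1775e-5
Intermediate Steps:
E = Rational(13437, 26) (E = Mul(13437, Pow(26, -1)) = Mul(13437, Rational(1, 26)) = Rational(13437, 26) ≈ 516.81)
Pow(Add(E, Mul(Add(351, 79), -108)), -1) = Pow(Add(Rational(13437, 26), Mul(Add(351, 79), -108)), -1) = Pow(Add(Rational(13437, 26), Mul(430, -108)), -1) = Pow(Add(Rational(13437, 26), -46440), -1) = Pow(Rational(-1194003, 26), -1) = Rational(-26, 1194003)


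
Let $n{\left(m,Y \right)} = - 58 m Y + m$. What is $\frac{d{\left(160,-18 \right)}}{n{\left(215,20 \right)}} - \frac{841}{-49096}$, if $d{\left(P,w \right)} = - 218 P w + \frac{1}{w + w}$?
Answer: $- \frac{14501778959}{5795046360} \approx -2.5024$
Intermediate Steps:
$n{\left(m,Y \right)} = m - 58 Y m$ ($n{\left(m,Y \right)} = - 58 Y m + m = m - 58 Y m$)
$d{\left(P,w \right)} = \frac{1}{2 w} - 218 P w$ ($d{\left(P,w \right)} = - 218 P w + \frac{1}{2 w} = \frac{1}{2 w} - 218 P w$)
$\frac{d{\left(160,-18 \right)}}{n{\left(215,20 \right)}} - \frac{841}{-49096} = \frac{\frac{1}{2 \left(-18\right)} - 34880 \left(-18\right)}{215 \left(1 - 1160\right)} - \frac{841}{-49096} = \frac{\frac{1}{2} \left(- \frac{1}{18}\right) + 627840}{215 \left(1 - 1160\right)} - - \frac{841}{49096} = \frac{- \frac{1}{36} + 627840}{215 \left(-1159\right)} + \frac{841}{49096} = \frac{22602239}{36 \left(-249185\right)} + \frac{841}{49096} = \frac{22602239}{36} \left(- \frac{1}{249185}\right) + \frac{841}{49096} = - \frac{22602239}{8970660} + \frac{841}{49096} = - \frac{14501778959}{5795046360}$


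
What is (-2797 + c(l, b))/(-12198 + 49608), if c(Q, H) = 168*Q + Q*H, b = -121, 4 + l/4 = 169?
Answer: 28223/37410 ≈ 0.75442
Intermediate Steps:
l = 660 (l = -16 + 4*169 = -16 + 676 = 660)
c(Q, H) = 168*Q + H*Q
(-2797 + c(l, b))/(-12198 + 49608) = (-2797 + 660*(168 - 121))/(-12198 + 49608) = (-2797 + 660*47)/37410 = (-2797 + 31020)*(1/37410) = 28223*(1/37410) = 28223/37410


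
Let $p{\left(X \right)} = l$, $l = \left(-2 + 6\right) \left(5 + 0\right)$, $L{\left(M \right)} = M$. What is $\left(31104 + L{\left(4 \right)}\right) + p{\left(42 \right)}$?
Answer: $31128$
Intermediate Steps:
$l = 20$ ($l = 4 \cdot 5 = 20$)
$p{\left(X \right)} = 20$
$\left(31104 + L{\left(4 \right)}\right) + p{\left(42 \right)} = \left(31104 + 4\right) + 20 = 31108 + 20 = 31128$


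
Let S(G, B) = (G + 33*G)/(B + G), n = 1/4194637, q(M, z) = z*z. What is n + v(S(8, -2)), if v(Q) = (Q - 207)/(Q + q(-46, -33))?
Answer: -2034395542/14274349711 ≈ -0.14252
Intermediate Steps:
q(M, z) = z**2
n = 1/4194637 ≈ 2.3840e-7
S(G, B) = 34*G/(B + G) (S(G, B) = (34*G)/(B + G) = 34*G/(B + G))
v(Q) = (-207 + Q)/(1089 + Q) (v(Q) = (Q - 207)/(Q + (-33)**2) = (-207 + Q)/(Q + 1089) = (-207 + Q)/(1089 + Q))
n + v(S(8, -2)) = 1/4194637 + (-207 + 34*8/(-2 + 8))/(1089 + 34*8/(-2 + 8)) = 1/4194637 + (-207 + 34*8/6)/(1089 + 34*8/6) = 1/4194637 + (-207 + 34*8*(1/6))/(1089 + 34*8*(1/6)) = 1/4194637 + (-207 + 136/3)/(1089 + 136/3) = 1/4194637 - 485/3/(3403/3) = 1/4194637 + (3/3403)*(-485/3) = 1/4194637 - 485/3403 = -2034395542/14274349711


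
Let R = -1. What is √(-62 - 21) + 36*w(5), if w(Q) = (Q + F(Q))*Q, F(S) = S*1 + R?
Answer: 1620 + I*√83 ≈ 1620.0 + 9.1104*I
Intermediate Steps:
F(S) = -1 + S (F(S) = S*1 - 1 = S - 1 = -1 + S)
w(Q) = Q*(-1 + 2*Q) (w(Q) = (Q + (-1 + Q))*Q = (-1 + 2*Q)*Q = Q*(-1 + 2*Q))
√(-62 - 21) + 36*w(5) = √(-62 - 21) + 36*(5*(-1 + 2*5)) = √(-83) + 36*(5*(-1 + 10)) = I*√83 + 36*(5*9) = I*√83 + 36*45 = I*√83 + 1620 = 1620 + I*√83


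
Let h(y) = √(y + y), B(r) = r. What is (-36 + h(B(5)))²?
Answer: (36 - √10)² ≈ 1078.3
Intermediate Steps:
h(y) = √2*√y (h(y) = √(2*y) = √2*√y)
(-36 + h(B(5)))² = (-36 + √2*√5)² = (-36 + √10)²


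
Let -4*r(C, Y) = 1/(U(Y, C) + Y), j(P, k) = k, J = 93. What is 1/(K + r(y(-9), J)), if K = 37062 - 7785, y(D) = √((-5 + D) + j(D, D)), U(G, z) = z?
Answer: 4062241932/118930246152121 - 4*I*√23/118930246152121 ≈ 3.4156e-5 - 1.613e-13*I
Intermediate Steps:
y(D) = √(-5 + 2*D) (y(D) = √((-5 + D) + D) = √(-5 + 2*D))
r(C, Y) = -1/(4*(C + Y))
K = 29277
1/(K + r(y(-9), J)) = 1/(29277 - 1/(4*√(-5 + 2*(-9)) + 4*93)) = 1/(29277 - 1/(4*√(-5 - 18) + 372)) = 1/(29277 - 1/(4*√(-23) + 372)) = 1/(29277 - 1/(4*(I*√23) + 372)) = 1/(29277 - 1/(4*I*√23 + 372)) = 1/(29277 - 1/(372 + 4*I*√23))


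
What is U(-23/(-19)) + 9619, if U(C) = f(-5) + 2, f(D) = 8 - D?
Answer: 9634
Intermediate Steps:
U(C) = 15 (U(C) = (8 - 1*(-5)) + 2 = (8 + 5) + 2 = 13 + 2 = 15)
U(-23/(-19)) + 9619 = 15 + 9619 = 9634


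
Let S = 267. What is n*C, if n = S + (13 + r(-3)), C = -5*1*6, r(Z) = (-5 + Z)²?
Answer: -10320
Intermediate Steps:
C = -30 (C = -5*6 = -30)
n = 344 (n = 267 + (13 + (-5 - 3)²) = 267 + (13 + (-8)²) = 267 + (13 + 64) = 267 + 77 = 344)
n*C = 344*(-30) = -10320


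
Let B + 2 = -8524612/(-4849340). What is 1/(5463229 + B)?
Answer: 1212335/6623263436198 ≈ 1.8304e-7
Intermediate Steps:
B = -293517/1212335 (B = -2 - 8524612/(-4849340) = -2 - 8524612*(-1/4849340) = -2 + 2131153/1212335 = -293517/1212335 ≈ -0.24211)
1/(5463229 + B) = 1/(5463229 - 293517/1212335) = 1/(6623263436198/1212335) = 1212335/6623263436198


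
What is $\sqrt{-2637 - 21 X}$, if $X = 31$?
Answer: $2 i \sqrt{822} \approx 57.341 i$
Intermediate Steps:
$\sqrt{-2637 - 21 X} = \sqrt{-2637 - 651} = \sqrt{-3288} = 2 i \sqrt{822}$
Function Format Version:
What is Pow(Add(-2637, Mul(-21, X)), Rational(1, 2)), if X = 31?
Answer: Mul(2, I, Pow(822, Rational(1, 2))) ≈ Mul(57.341, I)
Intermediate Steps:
Pow(Add(-2637, Mul(-21, X)), Rational(1, 2)) = Pow(Add(-2637, Mul(-21, 31)), Rational(1, 2)) = Pow(Add(-2637, -651), Rational(1, 2)) = Pow(-3288, Rational(1, 2)) = Mul(2, I, Pow(822, Rational(1, 2)))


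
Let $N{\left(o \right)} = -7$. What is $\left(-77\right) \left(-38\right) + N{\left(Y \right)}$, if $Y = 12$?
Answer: $2919$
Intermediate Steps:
$\left(-77\right) \left(-38\right) + N{\left(Y \right)} = \left(-77\right) \left(-38\right) - 7 = 2926 - 7 = 2919$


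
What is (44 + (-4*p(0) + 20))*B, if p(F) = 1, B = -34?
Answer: -2040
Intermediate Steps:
(44 + (-4*p(0) + 20))*B = (44 + (-4*1 + 20))*(-34) = (44 + (-4 + 20))*(-34) = (44 + 16)*(-34) = 60*(-34) = -2040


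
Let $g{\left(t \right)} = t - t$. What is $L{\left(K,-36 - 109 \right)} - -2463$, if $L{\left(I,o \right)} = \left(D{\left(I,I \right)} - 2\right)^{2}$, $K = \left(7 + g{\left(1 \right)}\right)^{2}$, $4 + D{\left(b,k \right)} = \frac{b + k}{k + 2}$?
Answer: $\frac{6449527}{2601} \approx 2479.6$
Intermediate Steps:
$g{\left(t \right)} = 0$
$D{\left(b,k \right)} = -4 + \frac{b + k}{2 + k}$ ($D{\left(b,k \right)} = -4 + \frac{b + k}{k + 2} = -4 + \frac{b + k}{2 + k}$)
$K = 49$ ($K = \left(7 + 0\right)^{2} = 7^{2} = 49$)
$L{\left(I,o \right)} = \left(-2 + \frac{-8 - 2 I}{2 + I}\right)^{2}$ ($L{\left(I,o \right)} = \left(\frac{-8 + I - 3 I}{2 + I} - 2\right)^{2} = \left(\frac{-8 - 2 I}{2 + I} - 2\right)^{2} = \left(-2 + \frac{-8 - 2 I}{2 + I}\right)^{2}$)
$L{\left(K,-36 - 109 \right)} - -2463 = \frac{16 \left(3 + 49\right)^{2}}{\left(2 + 49\right)^{2}} - -2463 = \frac{16 \cdot 52^{2}}{2601} + 2463 = 16 \cdot \frac{1}{2601} \cdot 2704 + 2463 = \frac{43264}{2601} + 2463 = \frac{6449527}{2601}$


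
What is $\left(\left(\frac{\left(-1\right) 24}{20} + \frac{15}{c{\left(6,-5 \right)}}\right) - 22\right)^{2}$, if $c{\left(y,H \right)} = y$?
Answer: $\frac{42849}{100} \approx 428.49$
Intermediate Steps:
$\left(\left(\frac{\left(-1\right) 24}{20} + \frac{15}{c{\left(6,-5 \right)}}\right) - 22\right)^{2} = \left(\left(\frac{\left(-1\right) 24}{20} + \frac{15}{6}\right) - 22\right)^{2} = \left(\left(\left(-24\right) \frac{1}{20} + 15 \cdot \frac{1}{6}\right) - 22\right)^{2} = \left(\left(- \frac{6}{5} + \frac{5}{2}\right) - 22\right)^{2} = \left(\frac{13}{10} - 22\right)^{2} = \left(- \frac{207}{10}\right)^{2} = \frac{42849}{100}$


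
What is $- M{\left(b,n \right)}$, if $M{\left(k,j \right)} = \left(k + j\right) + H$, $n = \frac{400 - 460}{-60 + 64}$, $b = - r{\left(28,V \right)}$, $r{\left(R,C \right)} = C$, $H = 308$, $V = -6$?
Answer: $-299$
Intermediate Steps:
$b = 6$ ($b = \left(-1\right) \left(-6\right) = 6$)
$n = -15$ ($n = - \frac{60}{4} = \left(-60\right) \frac{1}{4} = -15$)
$M{\left(k,j \right)} = 308 + j + k$ ($M{\left(k,j \right)} = \left(k + j\right) + 308 = \left(j + k\right) + 308 = 308 + j + k$)
$- M{\left(b,n \right)} = - (308 - 15 + 6) = \left(-1\right) 299 = -299$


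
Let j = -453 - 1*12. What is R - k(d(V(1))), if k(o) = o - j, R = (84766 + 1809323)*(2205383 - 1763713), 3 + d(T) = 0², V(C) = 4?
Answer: 836562288168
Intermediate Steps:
j = -465 (j = -453 - 12 = -465)
d(T) = -3 (d(T) = -3 + 0² = -3 + 0 = -3)
R = 836562288630 (R = 1894089*441670 = 836562288630)
k(o) = 465 + o (k(o) = o - 1*(-465) = o + 465 = 465 + o)
R - k(d(V(1))) = 836562288630 - (465 - 3) = 836562288630 - 1*462 = 836562288630 - 462 = 836562288168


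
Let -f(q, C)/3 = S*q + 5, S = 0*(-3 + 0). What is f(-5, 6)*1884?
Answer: -28260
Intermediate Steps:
S = 0 (S = 0*(-3) = 0)
f(q, C) = -15 (f(q, C) = -3*(0*q + 5) = -3*(0 + 5) = -3*5 = -15)
f(-5, 6)*1884 = -15*1884 = -28260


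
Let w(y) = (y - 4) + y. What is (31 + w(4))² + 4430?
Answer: 5655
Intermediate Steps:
w(y) = -4 + 2*y (w(y) = (-4 + y) + y = -4 + 2*y)
(31 + w(4))² + 4430 = (31 + (-4 + 2*4))² + 4430 = (31 + (-4 + 8))² + 4430 = (31 + 4)² + 4430 = 35² + 4430 = 1225 + 4430 = 5655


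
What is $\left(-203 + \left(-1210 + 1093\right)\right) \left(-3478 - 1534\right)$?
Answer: $1603840$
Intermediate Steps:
$\left(-203 + \left(-1210 + 1093\right)\right) \left(-3478 - 1534\right) = \left(-203 - 117\right) \left(-5012\right) = \left(-320\right) \left(-5012\right) = 1603840$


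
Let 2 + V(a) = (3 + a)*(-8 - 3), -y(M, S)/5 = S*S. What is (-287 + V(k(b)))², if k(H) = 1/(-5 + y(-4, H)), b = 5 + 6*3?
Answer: 728102117521/7022500 ≈ 1.0368e+5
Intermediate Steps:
y(M, S) = -5*S² (y(M, S) = -5*S*S = -5*S²)
b = 23 (b = 5 + 18 = 23)
k(H) = 1/(-5 - 5*H²)
V(a) = -35 - 11*a (V(a) = -2 + (3 + a)*(-8 - 3) = -2 + (3 + a)*(-11) = -2 + (-33 - 11*a) = -35 - 11*a)
(-287 + V(k(b)))² = (-287 + (-35 - (-11)/(5 + 5*23²)))² = (-287 + (-35 - (-11)/(5 + 5*529)))² = (-287 + (-35 - (-11)/(5 + 2645)))² = (-287 + (-35 - (-11)/2650))² = (-287 + (-35 - 11*(-1/2650)))² = (-287 + (-35 + 11/2650))² = (-287 - 92739/2650)² = (-853289/2650)² = 728102117521/7022500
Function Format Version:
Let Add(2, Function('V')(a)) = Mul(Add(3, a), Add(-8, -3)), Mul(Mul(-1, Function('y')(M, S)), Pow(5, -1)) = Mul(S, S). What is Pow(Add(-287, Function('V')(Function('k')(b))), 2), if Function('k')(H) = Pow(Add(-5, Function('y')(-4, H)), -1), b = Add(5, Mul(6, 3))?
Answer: Rational(728102117521, 7022500) ≈ 1.0368e+5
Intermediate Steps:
Function('y')(M, S) = Mul(-5, Pow(S, 2)) (Function('y')(M, S) = Mul(-5, Mul(S, S)) = Mul(-5, Pow(S, 2)))
b = 23 (b = Add(5, 18) = 23)
Function('k')(H) = Pow(Add(-5, Mul(-5, Pow(H, 2))), -1)
Function('V')(a) = Add(-35, Mul(-11, a)) (Function('V')(a) = Add(-2, Mul(Add(3, a), Add(-8, -3))) = Add(-2, Mul(Add(3, a), -11)) = Add(-2, Add(-33, Mul(-11, a))) = Add(-35, Mul(-11, a)))
Pow(Add(-287, Function('V')(Function('k')(b))), 2) = Pow(Add(-287, Add(-35, Mul(-11, Mul(-1, Pow(Add(5, Mul(5, Pow(23, 2))), -1))))), 2) = Pow(Add(-287, Add(-35, Mul(-11, Mul(-1, Pow(Add(5, Mul(5, 529)), -1))))), 2) = Pow(Add(-287, Add(-35, Mul(-11, Mul(-1, Pow(Add(5, 2645), -1))))), 2) = Pow(Add(-287, Add(-35, Mul(-11, Mul(-1, Pow(2650, -1))))), 2) = Pow(Add(-287, Add(-35, Mul(-11, Mul(-1, Rational(1, 2650))))), 2) = Pow(Add(-287, Add(-35, Mul(-11, Rational(-1, 2650)))), 2) = Pow(Add(-287, Add(-35, Rational(11, 2650))), 2) = Pow(Add(-287, Rational(-92739, 2650)), 2) = Pow(Rational(-853289, 2650), 2) = Rational(728102117521, 7022500)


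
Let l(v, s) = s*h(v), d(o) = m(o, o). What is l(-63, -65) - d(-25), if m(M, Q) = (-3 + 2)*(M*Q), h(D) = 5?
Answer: 300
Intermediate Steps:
m(M, Q) = -M*Q
d(o) = -o² (d(o) = -o*o = -o²)
l(v, s) = 5*s (l(v, s) = s*5 = 5*s)
l(-63, -65) - d(-25) = 5*(-65) - (-1)*(-25)² = -325 - (-1)*625 = -325 - 1*(-625) = -325 + 625 = 300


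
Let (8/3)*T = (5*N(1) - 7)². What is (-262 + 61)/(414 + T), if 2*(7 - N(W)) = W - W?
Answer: -67/236 ≈ -0.28390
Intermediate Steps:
N(W) = 7 (N(W) = 7 - (W - W)/2 = 7 - ½*0 = 7 + 0 = 7)
T = 294 (T = 3*(5*7 - 7)²/8 = 3*(35 - 7)²/8 = (3/8)*28² = (3/8)*784 = 294)
(-262 + 61)/(414 + T) = (-262 + 61)/(414 + 294) = -201/708 = -201*1/708 = -67/236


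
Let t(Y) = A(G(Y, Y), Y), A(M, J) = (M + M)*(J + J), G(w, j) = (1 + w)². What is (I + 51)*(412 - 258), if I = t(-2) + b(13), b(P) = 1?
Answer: 6776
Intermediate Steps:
A(M, J) = 4*J*M (A(M, J) = (2*M)*(2*J) = 4*J*M)
t(Y) = 4*Y*(1 + Y)²
I = -7 (I = 4*(-2)*(1 - 2)² + 1 = 4*(-2)*(-1)² + 1 = 4*(-2)*1 + 1 = -8 + 1 = -7)
(I + 51)*(412 - 258) = (-7 + 51)*(412 - 258) = 44*154 = 6776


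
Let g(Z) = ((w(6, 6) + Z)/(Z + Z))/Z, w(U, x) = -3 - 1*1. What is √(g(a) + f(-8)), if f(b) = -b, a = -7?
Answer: √1546/14 ≈ 2.8085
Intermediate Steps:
w(U, x) = -4 (w(U, x) = -3 - 1 = -4)
g(Z) = (-4 + Z)/(2*Z²) (g(Z) = ((-4 + Z)/(Z + Z))/Z = ((-4 + Z)/((2*Z)))/Z = ((-4 + Z)*(1/(2*Z)))/Z = ((-4 + Z)/(2*Z))/Z = (-4 + Z)/(2*Z²))
√(g(a) + f(-8)) = √((½)*(-4 - 7)/(-7)² - 1*(-8)) = √((½)*(1/49)*(-11) + 8) = √(-11/98 + 8) = √(773/98) = √1546/14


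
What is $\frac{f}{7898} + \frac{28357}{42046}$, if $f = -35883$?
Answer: $- \frac{321193258}{83019827} \approx -3.8689$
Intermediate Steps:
$\frac{f}{7898} + \frac{28357}{42046} = - \frac{35883}{7898} + \frac{28357}{42046} = - \frac{321193258}{83019827}$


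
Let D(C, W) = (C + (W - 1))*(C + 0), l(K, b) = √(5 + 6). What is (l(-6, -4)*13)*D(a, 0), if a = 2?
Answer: 26*√11 ≈ 86.232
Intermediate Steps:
l(K, b) = √11
D(C, W) = C*(-1 + C + W) (D(C, W) = (C + (-1 + W))*C = (-1 + C + W)*C = C*(-1 + C + W))
(l(-6, -4)*13)*D(a, 0) = (√11*13)*(2*(-1 + 2 + 0)) = (13*√11)*(2*1) = (13*√11)*2 = 26*√11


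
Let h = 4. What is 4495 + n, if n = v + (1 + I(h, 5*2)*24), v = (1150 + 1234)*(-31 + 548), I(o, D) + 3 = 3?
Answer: 1237024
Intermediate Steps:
I(o, D) = 0 (I(o, D) = -3 + 3 = 0)
v = 1232528 (v = 2384*517 = 1232528)
n = 1232529 (n = 1232528 + (1 + 0*24) = 1232528 + (1 + 0) = 1232528 + 1 = 1232529)
4495 + n = 4495 + 1232529 = 1237024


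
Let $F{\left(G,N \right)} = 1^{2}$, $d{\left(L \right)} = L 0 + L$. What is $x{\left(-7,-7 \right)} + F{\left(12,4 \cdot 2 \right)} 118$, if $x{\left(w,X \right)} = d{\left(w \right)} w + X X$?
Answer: $216$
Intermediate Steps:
$d{\left(L \right)} = L$ ($d{\left(L \right)} = 0 + L = L$)
$F{\left(G,N \right)} = 1$
$x{\left(w,X \right)} = X^{2} + w^{2}$ ($x{\left(w,X \right)} = w w + X X = w^{2} + X^{2} = X^{2} + w^{2}$)
$x{\left(-7,-7 \right)} + F{\left(12,4 \cdot 2 \right)} 118 = \left(\left(-7\right)^{2} + \left(-7\right)^{2}\right) + 1 \cdot 118 = \left(49 + 49\right) + 118 = 98 + 118 = 216$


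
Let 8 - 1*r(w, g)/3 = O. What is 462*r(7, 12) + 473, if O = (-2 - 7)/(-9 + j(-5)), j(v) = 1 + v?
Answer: 137819/13 ≈ 10601.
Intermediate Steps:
O = 9/13 (O = (-2 - 7)/(-9 + (1 - 5)) = -9/(-9 - 4) = -9/(-13) = -9*(-1/13) = 9/13 ≈ 0.69231)
r(w, g) = 285/13 (r(w, g) = 24 - 3*9/13 = 24 - 27/13 = 285/13)
462*r(7, 12) + 473 = 462*(285/13) + 473 = 131670/13 + 473 = 137819/13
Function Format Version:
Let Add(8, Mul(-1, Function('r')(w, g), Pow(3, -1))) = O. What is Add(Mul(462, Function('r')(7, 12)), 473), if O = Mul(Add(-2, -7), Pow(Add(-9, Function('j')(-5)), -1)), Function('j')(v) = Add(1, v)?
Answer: Rational(137819, 13) ≈ 10601.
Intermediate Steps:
O = Rational(9, 13) (O = Mul(Add(-2, -7), Pow(Add(-9, Add(1, -5)), -1)) = Mul(-9, Pow(Add(-9, -4), -1)) = Mul(-9, Pow(-13, -1)) = Mul(-9, Rational(-1, 13)) = Rational(9, 13) ≈ 0.69231)
Function('r')(w, g) = Rational(285, 13) (Function('r')(w, g) = Add(24, Mul(-3, Rational(9, 13))) = Add(24, Rational(-27, 13)) = Rational(285, 13))
Add(Mul(462, Function('r')(7, 12)), 473) = Add(Mul(462, Rational(285, 13)), 473) = Add(Rational(131670, 13), 473) = Rational(137819, 13)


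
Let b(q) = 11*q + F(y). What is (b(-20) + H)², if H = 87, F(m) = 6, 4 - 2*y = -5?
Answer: 16129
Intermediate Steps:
y = 9/2 (y = 2 - ½*(-5) = 2 + 5/2 = 9/2 ≈ 4.5000)
b(q) = 6 + 11*q (b(q) = 11*q + 6 = 6 + 11*q)
(b(-20) + H)² = ((6 + 11*(-20)) + 87)² = ((6 - 220) + 87)² = (-214 + 87)² = (-127)² = 16129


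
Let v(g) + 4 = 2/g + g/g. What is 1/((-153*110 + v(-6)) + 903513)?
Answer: 3/2660039 ≈ 1.1278e-6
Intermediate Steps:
v(g) = -3 + 2/g (v(g) = -4 + (2/g + g/g) = -4 + (2/g + 1) = -4 + (1 + 2/g) = -3 + 2/g)
1/((-153*110 + v(-6)) + 903513) = 1/((-153*110 + (-3 + 2/(-6))) + 903513) = 1/((-16830 + (-3 + 2*(-⅙))) + 903513) = 1/((-16830 + (-3 - ⅓)) + 903513) = 1/((-16830 - 10/3) + 903513) = 1/(-50500/3 + 903513) = 1/(2660039/3) = 3/2660039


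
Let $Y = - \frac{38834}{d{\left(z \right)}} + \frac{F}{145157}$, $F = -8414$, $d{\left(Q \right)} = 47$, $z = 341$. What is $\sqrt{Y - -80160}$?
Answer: $\frac{2 \sqrt{923143740559455619}}{6822379} \approx 281.66$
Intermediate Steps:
$Y = - \frac{5637422396}{6822379}$ ($Y = - \frac{38834}{47} - \frac{8414}{145157} = - \frac{5637422396}{6822379} \approx -826.31$)
$\sqrt{Y - -80160} = \sqrt{- \frac{5637422396}{6822379} - -80160} = \sqrt{- \frac{5637422396}{6822379} + 80160} = \sqrt{\frac{541244478244}{6822379}} = \frac{2 \sqrt{923143740559455619}}{6822379}$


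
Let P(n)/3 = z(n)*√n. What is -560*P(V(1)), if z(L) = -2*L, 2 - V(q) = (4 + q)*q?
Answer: -10080*I*√3 ≈ -17459.0*I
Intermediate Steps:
V(q) = 2 - q*(4 + q) (V(q) = 2 - (4 + q)*q = 2 - q*(4 + q))
P(n) = -6*n^(3/2) (P(n) = 3*((-2*n)*√n) = 3*(-2*n^(3/2)) = -6*n^(3/2))
-560*P(V(1)) = -(-3360)*(2 - 1*1² - 4*1)^(3/2) = -(-3360)*(2 - 1*1 - 4)^(3/2) = -(-3360)*(2 - 1 - 4)^(3/2) = -(-3360)*(-3)^(3/2) = -(-3360)*(-3*I*√3) = -10080*I*√3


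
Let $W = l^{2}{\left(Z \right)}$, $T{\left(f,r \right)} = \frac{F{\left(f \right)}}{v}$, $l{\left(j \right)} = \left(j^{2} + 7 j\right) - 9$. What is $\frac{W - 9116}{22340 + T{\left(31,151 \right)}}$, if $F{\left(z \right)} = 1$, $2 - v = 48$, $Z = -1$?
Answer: $- \frac{408986}{1027639} \approx -0.39799$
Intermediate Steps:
$v = -46$ ($v = 2 - 48 = -46$)
$l{\left(j \right)} = -9 + j^{2} + 7 j$
$T{\left(f,r \right)} = - \frac{1}{46}$ ($T{\left(f,r \right)} = 1 \frac{1}{-46} = 1 \left(- \frac{1}{46}\right) = - \frac{1}{46}$)
$W = 225$ ($W = \left(-9 + \left(-1\right)^{2} + 7 \left(-1\right)\right)^{2} = \left(-9 + 1 - 7\right)^{2} = \left(-15\right)^{2} = 225$)
$\frac{W - 9116}{22340 + T{\left(31,151 \right)}} = \frac{225 - 9116}{22340 - \frac{1}{46}} = - \frac{8891}{\frac{1027639}{46}} = \left(-8891\right) \frac{46}{1027639} = - \frac{408986}{1027639}$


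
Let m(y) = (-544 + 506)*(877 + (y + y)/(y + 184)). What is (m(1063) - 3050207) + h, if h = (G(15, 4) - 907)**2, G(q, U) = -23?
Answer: -2766716139/1247 ≈ -2.2187e+6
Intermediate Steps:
m(y) = -33326 - 76*y/(184 + y) (m(y) = -38*(877 + (2*y)/(184 + y)) = -38*(877 + 2*y/(184 + y)) = -33326 - 76*y/(184 + y))
h = 864900 (h = (-23 - 907)**2 = (-930)**2 = 864900)
(m(1063) - 3050207) + h = (38*(-161368 - 879*1063)/(184 + 1063) - 3050207) + 864900 = (38*(-161368 - 934377)/1247 - 3050207) + 864900 = (38*(1/1247)*(-1095745) - 3050207) + 864900 = (-41638310/1247 - 3050207) + 864900 = -3845246439/1247 + 864900 = -2766716139/1247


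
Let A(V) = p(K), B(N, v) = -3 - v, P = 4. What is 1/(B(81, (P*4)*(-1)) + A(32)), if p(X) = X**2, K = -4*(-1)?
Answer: 1/29 ≈ 0.034483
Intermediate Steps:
K = 4
A(V) = 16 (A(V) = 4**2 = 16)
1/(B(81, (P*4)*(-1)) + A(32)) = 1/((-3 - 4*4*(-1)) + 16) = 1/((-3 - 16*(-1)) + 16) = 1/((-3 - 1*(-16)) + 16) = 1/((-3 + 16) + 16) = 1/(13 + 16) = 1/29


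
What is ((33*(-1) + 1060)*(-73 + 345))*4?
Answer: 1117376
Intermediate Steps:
((33*(-1) + 1060)*(-73 + 345))*4 = ((-33 + 1060)*272)*4 = (1027*272)*4 = 279344*4 = 1117376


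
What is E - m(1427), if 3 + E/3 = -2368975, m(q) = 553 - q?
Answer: -7106060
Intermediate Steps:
E = -7106934 (E = -9 + 3*(-2368975) = -9 - 7106925 = -7106934)
E - m(1427) = -7106934 - (553 - 1*1427) = -7106934 - (553 - 1427) = -7106934 - 1*(-874) = -7106934 + 874 = -7106060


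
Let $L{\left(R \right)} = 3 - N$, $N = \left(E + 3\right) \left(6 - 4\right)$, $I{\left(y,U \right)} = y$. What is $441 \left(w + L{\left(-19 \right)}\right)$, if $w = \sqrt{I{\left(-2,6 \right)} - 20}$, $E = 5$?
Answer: $-5733 + 441 i \sqrt{22} \approx -5733.0 + 2068.5 i$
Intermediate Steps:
$N = 16$ ($N = \left(5 + 3\right) \left(6 - 4\right) = 8 \cdot 2 = 16$)
$L{\left(R \right)} = -13$ ($L{\left(R \right)} = 3 - 16 = -13$)
$w = i \sqrt{22}$ ($w = \sqrt{-2 - 20} = \sqrt{-22} = i \sqrt{22} \approx 4.6904 i$)
$441 \left(w + L{\left(-19 \right)}\right) = 441 \left(i \sqrt{22} - 13\right) = 441 \left(-13 + i \sqrt{22}\right) = -5733 + 441 i \sqrt{22}$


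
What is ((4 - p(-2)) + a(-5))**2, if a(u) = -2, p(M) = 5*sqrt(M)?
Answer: (2 - 5*I*sqrt(2))**2 ≈ -46.0 - 28.284*I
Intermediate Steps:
((4 - p(-2)) + a(-5))**2 = ((4 - 5*sqrt(-2)) - 2)**2 = ((4 - 5*I*sqrt(2)) - 2)**2 = (2 - 5*I*sqrt(2))**2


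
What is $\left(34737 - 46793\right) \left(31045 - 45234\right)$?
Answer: $171062584$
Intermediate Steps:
$\left(34737 - 46793\right) \left(31045 - 45234\right) = \left(-12056\right) \left(-14189\right) = 171062584$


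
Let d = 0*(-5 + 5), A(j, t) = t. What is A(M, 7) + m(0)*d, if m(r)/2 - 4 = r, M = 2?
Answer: 7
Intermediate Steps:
m(r) = 8 + 2*r
d = 0 (d = 0*0 = 0)
A(M, 7) + m(0)*d = 7 + (8 + 2*0)*0 = 7 + (8 + 0)*0 = 7 + 8*0 = 7 + 0 = 7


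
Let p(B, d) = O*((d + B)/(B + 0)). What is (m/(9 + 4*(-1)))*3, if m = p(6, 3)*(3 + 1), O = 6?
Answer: 108/5 ≈ 21.600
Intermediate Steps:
p(B, d) = 6*(B + d)/B (p(B, d) = 6*((d + B)/(B + 0)) = 6*((B + d)/B) = 6*(B + d)/B)
m = 36 (m = (6 + 6*3/6)*(3 + 1) = (6 + 6*3*(1/6))*4 = (6 + 3)*4 = 9*4 = 36)
(m/(9 + 4*(-1)))*3 = (36/(9 + 4*(-1)))*3 = (36/(9 - 4))*3 = (36/5)*3 = 108/5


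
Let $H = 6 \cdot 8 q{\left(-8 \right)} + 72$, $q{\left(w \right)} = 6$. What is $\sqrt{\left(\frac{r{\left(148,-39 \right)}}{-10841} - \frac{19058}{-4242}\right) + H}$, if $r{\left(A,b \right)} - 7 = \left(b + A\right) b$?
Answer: $\frac{\sqrt{192919019998571853}}{22993761} \approx 19.102$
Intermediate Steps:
$r{\left(A,b \right)} = 7 + b \left(A + b\right)$ ($r{\left(A,b \right)} = 7 + \left(b + A\right) b = 7 + \left(A + b\right) b = 7 + b \left(A + b\right)$)
$H = 360$ ($H = 6 \cdot 8 \cdot 6 + 72 = 48 \cdot 6 + 72 = 288 + 72 = 360$)
$\sqrt{\left(\frac{r{\left(148,-39 \right)}}{-10841} - \frac{19058}{-4242}\right) + H} = \sqrt{\left(\frac{7 + \left(-39\right)^{2} + 148 \left(-39\right)}{-10841} - \frac{19058}{-4242}\right) + 360} = \sqrt{\left(\left(7 + 1521 - 5772\right) \left(- \frac{1}{10841}\right) - - \frac{9529}{2121}\right) + 360} = \sqrt{\left(\left(-4244\right) \left(- \frac{1}{10841}\right) + \frac{9529}{2121}\right) + 360} = \sqrt{\left(\frac{4244}{10841} + \frac{9529}{2121}\right) + 360} = \sqrt{\frac{112305413}{22993761} + 360} = \sqrt{\frac{8390059373}{22993761}} = \frac{\sqrt{192919019998571853}}{22993761}$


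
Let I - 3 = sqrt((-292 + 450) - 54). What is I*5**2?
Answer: 75 + 50*sqrt(26) ≈ 329.95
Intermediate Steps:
I = 3 + 2*sqrt(26) (I = 3 + sqrt((-292 + 450) - 54) = 3 + sqrt(158 - 54) = 3 + sqrt(104) = 3 + 2*sqrt(26) ≈ 13.198)
I*5**2 = (3 + 2*sqrt(26))*5**2 = (3 + 2*sqrt(26))*25 = 75 + 50*sqrt(26)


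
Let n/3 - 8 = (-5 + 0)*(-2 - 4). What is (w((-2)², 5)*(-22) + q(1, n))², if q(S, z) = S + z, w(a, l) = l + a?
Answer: 6889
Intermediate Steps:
w(a, l) = a + l
n = 114 (n = 24 + 3*((-5 + 0)*(-2 - 4)) = 24 + 3*(-5*(-6)) = 24 + 3*30 = 24 + 90 = 114)
(w((-2)², 5)*(-22) + q(1, n))² = (((-2)² + 5)*(-22) + (1 + 114))² = ((4 + 5)*(-22) + 115)² = (9*(-22) + 115)² = (-198 + 115)² = (-83)² = 6889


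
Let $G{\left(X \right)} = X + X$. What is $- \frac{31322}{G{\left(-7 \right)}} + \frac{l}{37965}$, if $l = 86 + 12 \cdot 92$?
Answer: $\frac{118915639}{53151} \approx 2237.3$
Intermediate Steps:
$G{\left(X \right)} = 2 X$
$l = 1190$ ($l = 86 + 1104 = 1190$)
$- \frac{31322}{G{\left(-7 \right)}} + \frac{l}{37965} = - \frac{31322}{2 \left(-7\right)} + \frac{1190}{37965} = - \frac{31322}{-14} + 1190 \cdot \frac{1}{37965} = \left(-31322\right) \left(- \frac{1}{14}\right) + \frac{238}{7593} = \frac{15661}{7} + \frac{238}{7593} = \frac{118915639}{53151}$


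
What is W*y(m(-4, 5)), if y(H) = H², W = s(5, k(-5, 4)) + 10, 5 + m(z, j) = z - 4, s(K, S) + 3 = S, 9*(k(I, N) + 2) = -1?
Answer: 7436/9 ≈ 826.22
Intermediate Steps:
k(I, N) = -19/9 (k(I, N) = -2 + (⅑)*(-1) = -2 - ⅑ = -19/9)
s(K, S) = -3 + S
m(z, j) = -9 + z (m(z, j) = -5 + (z - 4) = -5 + (-4 + z) = -9 + z)
W = 44/9 (W = (-3 - 19/9) + 10 = -46/9 + 10 = 44/9 ≈ 4.8889)
W*y(m(-4, 5)) = 44*(-9 - 4)²/9 = (44/9)*(-13)² = (44/9)*169 = 7436/9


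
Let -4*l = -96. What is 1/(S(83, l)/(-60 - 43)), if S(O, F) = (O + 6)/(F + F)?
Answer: -4944/89 ≈ -55.551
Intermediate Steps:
l = 24 (l = -¼*(-96) = 24)
S(O, F) = (6 + O)/(2*F) (S(O, F) = (6 + O)/((2*F)) = (6 + O)*(1/(2*F)) = (6 + O)/(2*F))
1/(S(83, l)/(-60 - 43)) = 1/(((½)*(6 + 83)/24)/(-60 - 43)) = 1/(((½)*(1/24)*89)/(-103)) = 1/(-1/103*89/48) = 1/(-89/4944) = -4944/89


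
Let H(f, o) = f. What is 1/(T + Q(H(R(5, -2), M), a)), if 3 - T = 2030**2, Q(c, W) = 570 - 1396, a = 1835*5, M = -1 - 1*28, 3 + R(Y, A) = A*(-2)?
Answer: -1/4121723 ≈ -2.4262e-7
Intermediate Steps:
R(Y, A) = -3 - 2*A (R(Y, A) = -3 + A*(-2) = -3 - 2*A)
M = -29 (M = -1 - 28 = -29)
a = 9175
Q(c, W) = -826
T = -4120897 (T = 3 - 1*2030**2 = 3 - 1*4120900 = 3 - 4120900 = -4120897)
1/(T + Q(H(R(5, -2), M), a)) = 1/(-4120897 - 826) = 1/(-4121723) = -1/4121723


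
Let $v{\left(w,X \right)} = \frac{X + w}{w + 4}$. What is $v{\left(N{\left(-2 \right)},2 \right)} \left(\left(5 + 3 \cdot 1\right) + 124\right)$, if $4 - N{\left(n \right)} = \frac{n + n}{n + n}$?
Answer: $\frac{660}{7} \approx 94.286$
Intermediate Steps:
$N{\left(n \right)} = 3$ ($N{\left(n \right)} = 4 - \frac{n + n}{n + n} = 4 - \frac{2 n}{2 n} = 4 - 2 n \frac{1}{2 n} = 4 - 1 = 3$)
$v{\left(w,X \right)} = \frac{X + w}{4 + w}$
$v{\left(N{\left(-2 \right)},2 \right)} \left(\left(5 + 3 \cdot 1\right) + 124\right) = \frac{2 + 3}{4 + 3} \left(\left(5 + 3 \cdot 1\right) + 124\right) = \frac{1}{7} \cdot 5 \left(\left(5 + 3\right) + 124\right) = \frac{1}{7} \cdot 5 \left(8 + 124\right) = \frac{5}{7} \cdot 132 = \frac{660}{7}$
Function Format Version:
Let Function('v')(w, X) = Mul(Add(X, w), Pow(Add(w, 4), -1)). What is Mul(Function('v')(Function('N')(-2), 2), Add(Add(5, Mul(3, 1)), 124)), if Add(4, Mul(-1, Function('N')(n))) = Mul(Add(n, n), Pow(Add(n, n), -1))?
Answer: Rational(660, 7) ≈ 94.286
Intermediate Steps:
Function('N')(n) = 3 (Function('N')(n) = Add(4, Mul(-1, Mul(Add(n, n), Pow(Add(n, n), -1)))) = Add(4, Mul(-1, Mul(Mul(2, n), Pow(Mul(2, n), -1)))) = Add(4, Mul(-1, Mul(Mul(2, n), Mul(Rational(1, 2), Pow(n, -1))))) = Add(4, Mul(-1, 1)) = Add(4, -1) = 3)
Function('v')(w, X) = Mul(Pow(Add(4, w), -1), Add(X, w)) (Function('v')(w, X) = Mul(Add(X, w), Pow(Add(4, w), -1)) = Mul(Pow(Add(4, w), -1), Add(X, w)))
Mul(Function('v')(Function('N')(-2), 2), Add(Add(5, Mul(3, 1)), 124)) = Mul(Mul(Pow(Add(4, 3), -1), Add(2, 3)), Add(Add(5, Mul(3, 1)), 124)) = Mul(Mul(Pow(7, -1), 5), Add(Add(5, 3), 124)) = Mul(Mul(Rational(1, 7), 5), Add(8, 124)) = Mul(Rational(5, 7), 132) = Rational(660, 7)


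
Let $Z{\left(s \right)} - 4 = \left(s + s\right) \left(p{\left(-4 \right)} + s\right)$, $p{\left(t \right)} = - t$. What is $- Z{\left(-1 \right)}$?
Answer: $2$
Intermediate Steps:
$Z{\left(s \right)} = 4 + 2 s \left(4 + s\right)$ ($Z{\left(s \right)} = 4 + \left(s + s\right) \left(\left(-1\right) \left(-4\right) + s\right) = 4 + 2 s \left(4 + s\right)$)
$- Z{\left(-1 \right)} = - (4 + 2 \left(-1\right)^{2} + 8 \left(-1\right)) = - (4 + 2 \cdot 1 - 8) = - (4 + 2 - 8) = \left(-1\right) \left(-2\right) = 2$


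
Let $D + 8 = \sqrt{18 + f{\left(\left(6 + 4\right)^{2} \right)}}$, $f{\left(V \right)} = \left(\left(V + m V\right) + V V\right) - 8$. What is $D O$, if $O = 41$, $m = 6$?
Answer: $-328 + 123 \sqrt{1190} \approx 3915.1$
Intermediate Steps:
$f{\left(V \right)} = -8 + V^{2} + 7 V$ ($f{\left(V \right)} = \left(\left(V + 6 V\right) + V V\right) - 8 = \left(7 V + V^{2}\right) - 8 = \left(V^{2} + 7 V\right) - 8 = -8 + V^{2} + 7 V$)
$D = -8 + 3 \sqrt{1190}$ ($D = -8 + \sqrt{18 + \left(-8 + \left(\left(6 + 4\right)^{2}\right)^{2} + 7 \left(6 + 4\right)^{2}\right)} = -8 + \sqrt{18 + \left(-8 + \left(10^{2}\right)^{2} + 7 \cdot 10^{2}\right)} = -8 + \sqrt{18 + \left(-8 + 100^{2} + 7 \cdot 100\right)} = -8 + \sqrt{18 + \left(-8 + 10000 + 700\right)} = -8 + \sqrt{18 + 10692} = -8 + \sqrt{10710} = -8 + 3 \sqrt{1190} \approx 95.489$)
$D O = \left(-8 + 3 \sqrt{1190}\right) 41 = -328 + 123 \sqrt{1190}$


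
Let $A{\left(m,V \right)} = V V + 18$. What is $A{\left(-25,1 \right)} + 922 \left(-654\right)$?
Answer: $-602969$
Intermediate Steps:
$A{\left(m,V \right)} = 18 + V^{2}$ ($A{\left(m,V \right)} = V^{2} + 18 = 18 + V^{2}$)
$A{\left(-25,1 \right)} + 922 \left(-654\right) = \left(18 + 1^{2}\right) + 922 \left(-654\right) = \left(18 + 1\right) - 602988 = 19 - 602988 = -602969$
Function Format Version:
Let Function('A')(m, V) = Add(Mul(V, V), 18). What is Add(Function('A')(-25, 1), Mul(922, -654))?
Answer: -602969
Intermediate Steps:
Function('A')(m, V) = Add(18, Pow(V, 2)) (Function('A')(m, V) = Add(Pow(V, 2), 18) = Add(18, Pow(V, 2)))
Add(Function('A')(-25, 1), Mul(922, -654)) = Add(Add(18, Pow(1, 2)), Mul(922, -654)) = Add(Add(18, 1), -602988) = Add(19, -602988) = -602969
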